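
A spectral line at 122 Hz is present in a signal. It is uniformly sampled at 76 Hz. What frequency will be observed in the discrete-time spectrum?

30 Hz

122 Hz mod fs = 46 Hz.
46 Hz > fs/2 = 38 Hz, folds to fs − 46 Hz = 30 Hz.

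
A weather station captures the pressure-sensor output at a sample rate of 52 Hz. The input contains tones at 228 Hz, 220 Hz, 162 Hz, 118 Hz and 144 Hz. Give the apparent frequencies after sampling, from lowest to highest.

6 Hz, 12 Hz, 14 Hz, 20 Hz

fs/2 = 26 Hz.
228 Hz mod fs = 20 Hz.
20 Hz ≤ fs/2 = 26 Hz, appears at 20 Hz.
220 Hz mod fs = 12 Hz.
12 Hz ≤ fs/2 = 26 Hz, appears at 12 Hz.
162 Hz mod fs = 6 Hz.
6 Hz ≤ fs/2 = 26 Hz, appears at 6 Hz.
118 Hz mod fs = 14 Hz.
14 Hz ≤ fs/2 = 26 Hz, appears at 14 Hz.
144 Hz mod fs = 40 Hz.
40 Hz > fs/2 = 26 Hz, folds to fs − 40 Hz = 12 Hz.
Distinct values: {6 Hz, 12 Hz, 14 Hz, 20 Hz}.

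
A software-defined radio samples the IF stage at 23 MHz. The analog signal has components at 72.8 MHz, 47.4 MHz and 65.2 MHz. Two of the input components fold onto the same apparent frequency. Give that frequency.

fs/2 = 11.5 MHz.
72.8 MHz mod fs = 3.8 MHz.
3.8 MHz ≤ fs/2 = 11.5 MHz, appears at 3.8 MHz.
47.4 MHz mod fs = 1.4 MHz.
1.4 MHz ≤ fs/2 = 11.5 MHz, appears at 1.4 MHz.
65.2 MHz mod fs = 19.2 MHz.
19.2 MHz > fs/2 = 11.5 MHz, folds to fs − 19.2 MHz = 3.8 MHz.
65.2 MHz and 72.8 MHz both map to 3.8 MHz.

3.8 MHz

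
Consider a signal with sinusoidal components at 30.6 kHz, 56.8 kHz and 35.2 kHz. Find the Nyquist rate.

Highest-frequency component: 56.8 kHz.
Nyquist rate = 2 × 56.8 kHz = 113.6 kHz.

113.6 kHz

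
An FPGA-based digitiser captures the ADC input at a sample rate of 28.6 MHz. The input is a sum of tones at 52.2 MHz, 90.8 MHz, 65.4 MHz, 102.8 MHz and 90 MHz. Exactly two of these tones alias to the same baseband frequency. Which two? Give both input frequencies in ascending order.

fs/2 = 14.3 MHz.
52.2 MHz mod fs = 23.6 MHz.
23.6 MHz > fs/2 = 14.3 MHz, folds to fs − 23.6 MHz = 5 MHz.
90.8 MHz mod fs = 5 MHz.
5 MHz ≤ fs/2 = 14.3 MHz, appears at 5 MHz.
65.4 MHz mod fs = 8.2 MHz.
8.2 MHz ≤ fs/2 = 14.3 MHz, appears at 8.2 MHz.
102.8 MHz mod fs = 17 MHz.
17 MHz > fs/2 = 14.3 MHz, folds to fs − 17 MHz = 11.6 MHz.
90 MHz mod fs = 4.2 MHz.
4.2 MHz ≤ fs/2 = 14.3 MHz, appears at 4.2 MHz.
52.2 MHz and 90.8 MHz both map to 5 MHz.

52.2 MHz, 90.8 MHz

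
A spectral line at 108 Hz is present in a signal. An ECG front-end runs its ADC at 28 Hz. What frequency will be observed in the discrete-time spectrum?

108 Hz mod fs = 24 Hz.
24 Hz > fs/2 = 14 Hz, folds to fs − 24 Hz = 4 Hz.

4 Hz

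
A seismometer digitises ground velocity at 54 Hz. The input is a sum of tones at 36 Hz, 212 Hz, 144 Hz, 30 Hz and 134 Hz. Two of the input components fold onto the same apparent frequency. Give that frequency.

18 Hz

fs/2 = 27 Hz.
36 Hz > fs/2 = 27 Hz, folds to fs − 36 Hz = 18 Hz.
212 Hz mod fs = 50 Hz.
50 Hz > fs/2 = 27 Hz, folds to fs − 50 Hz = 4 Hz.
144 Hz mod fs = 36 Hz.
36 Hz > fs/2 = 27 Hz, folds to fs − 36 Hz = 18 Hz.
30 Hz > fs/2 = 27 Hz, folds to fs − 30 Hz = 24 Hz.
134 Hz mod fs = 26 Hz.
26 Hz ≤ fs/2 = 27 Hz, appears at 26 Hz.
36 Hz and 144 Hz both map to 18 Hz.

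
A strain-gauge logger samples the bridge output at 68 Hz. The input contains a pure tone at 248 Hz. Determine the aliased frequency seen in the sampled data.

248 Hz mod fs = 44 Hz.
44 Hz > fs/2 = 34 Hz, folds to fs − 44 Hz = 24 Hz.

24 Hz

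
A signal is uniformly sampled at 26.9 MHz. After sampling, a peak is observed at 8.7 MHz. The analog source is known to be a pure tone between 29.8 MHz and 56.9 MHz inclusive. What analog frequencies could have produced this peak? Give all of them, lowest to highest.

Frequencies that alias to 8.7 MHz are k·fs ± 8.7 MHz for integer k ≥ 0.
k=0: 8.7 MHz.
k=1: 18.2 MHz, 35.6 MHz.
k=2: 45.1 MHz, 62.5 MHz.
k=3: 72 MHz, 89.4 MHz.
Within [29.8 MHz, 56.9 MHz]: 35.6 MHz, 45.1 MHz.

35.6 MHz, 45.1 MHz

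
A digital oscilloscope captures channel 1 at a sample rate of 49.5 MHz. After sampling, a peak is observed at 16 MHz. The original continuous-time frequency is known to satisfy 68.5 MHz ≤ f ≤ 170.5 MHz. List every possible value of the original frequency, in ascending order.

83 MHz, 115 MHz, 132.5 MHz, 164.5 MHz

Frequencies that alias to 16 MHz are k·fs ± 16 MHz for integer k ≥ 0.
k=0: 16 MHz.
k=1: 33.5 MHz, 65.5 MHz.
k=2: 83 MHz, 115 MHz.
k=3: 132.5 MHz, 164.5 MHz.
k=4: 182 MHz, 214 MHz.
Within [68.5 MHz, 170.5 MHz]: 83 MHz, 115 MHz, 132.5 MHz, 164.5 MHz.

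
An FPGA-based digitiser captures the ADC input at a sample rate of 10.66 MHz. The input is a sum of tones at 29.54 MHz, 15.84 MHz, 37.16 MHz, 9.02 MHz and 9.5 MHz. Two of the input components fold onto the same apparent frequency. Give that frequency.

fs/2 = 5.33 MHz.
29.54 MHz mod fs = 8.22 MHz.
8.22 MHz > fs/2 = 5.33 MHz, folds to fs − 8.22 MHz = 2.44 MHz.
15.84 MHz mod fs = 5.18 MHz.
5.18 MHz ≤ fs/2 = 5.33 MHz, appears at 5.18 MHz.
37.16 MHz mod fs = 5.18 MHz.
5.18 MHz ≤ fs/2 = 5.33 MHz, appears at 5.18 MHz.
9.02 MHz > fs/2 = 5.33 MHz, folds to fs − 9.02 MHz = 1.64 MHz.
9.5 MHz > fs/2 = 5.33 MHz, folds to fs − 9.5 MHz = 1.16 MHz.
15.84 MHz and 37.16 MHz both map to 5.18 MHz.

5.18 MHz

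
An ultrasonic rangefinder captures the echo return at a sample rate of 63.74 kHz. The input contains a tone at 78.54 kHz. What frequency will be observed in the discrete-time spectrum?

78.54 kHz mod fs = 14.8 kHz.
14.8 kHz ≤ fs/2 = 31.87 kHz, appears at 14.8 kHz.

14.8 kHz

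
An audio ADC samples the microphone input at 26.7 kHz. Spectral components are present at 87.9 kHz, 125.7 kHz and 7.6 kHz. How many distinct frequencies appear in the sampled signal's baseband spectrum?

2

fs/2 = 13.35 kHz.
87.9 kHz mod fs = 7.8 kHz.
7.8 kHz ≤ fs/2 = 13.35 kHz, appears at 7.8 kHz.
125.7 kHz mod fs = 18.9 kHz.
18.9 kHz > fs/2 = 13.35 kHz, folds to fs − 18.9 kHz = 7.8 kHz.
7.6 kHz ≤ fs/2 = 13.35 kHz, passes unchanged.
Distinct values: {7.6 kHz, 7.8 kHz} → 2.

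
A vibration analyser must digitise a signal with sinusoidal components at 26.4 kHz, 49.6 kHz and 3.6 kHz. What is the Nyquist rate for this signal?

Highest-frequency component: 49.6 kHz.
Nyquist rate = 2 × 49.6 kHz = 99.2 kHz.

99.2 kHz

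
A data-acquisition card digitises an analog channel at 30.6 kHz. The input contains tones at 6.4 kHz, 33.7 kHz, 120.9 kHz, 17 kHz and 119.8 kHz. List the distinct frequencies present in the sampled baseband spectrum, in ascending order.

1.5 kHz, 2.6 kHz, 3.1 kHz, 6.4 kHz, 13.6 kHz

fs/2 = 15.3 kHz.
6.4 kHz ≤ fs/2 = 15.3 kHz, passes unchanged.
33.7 kHz mod fs = 3.1 kHz.
3.1 kHz ≤ fs/2 = 15.3 kHz, appears at 3.1 kHz.
120.9 kHz mod fs = 29.1 kHz.
29.1 kHz > fs/2 = 15.3 kHz, folds to fs − 29.1 kHz = 1.5 kHz.
17 kHz > fs/2 = 15.3 kHz, folds to fs − 17 kHz = 13.6 kHz.
119.8 kHz mod fs = 28 kHz.
28 kHz > fs/2 = 15.3 kHz, folds to fs − 28 kHz = 2.6 kHz.
Distinct values: {1.5 kHz, 2.6 kHz, 3.1 kHz, 6.4 kHz, 13.6 kHz}.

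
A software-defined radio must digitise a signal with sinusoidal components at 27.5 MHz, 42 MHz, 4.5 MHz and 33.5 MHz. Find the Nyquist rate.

Highest-frequency component: 42 MHz.
Nyquist rate = 2 × 42 MHz = 84 MHz.

84 MHz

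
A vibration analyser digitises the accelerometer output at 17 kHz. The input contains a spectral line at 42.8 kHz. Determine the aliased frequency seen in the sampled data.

8.2 kHz

42.8 kHz mod fs = 8.8 kHz.
8.8 kHz > fs/2 = 8.5 kHz, folds to fs − 8.8 kHz = 8.2 kHz.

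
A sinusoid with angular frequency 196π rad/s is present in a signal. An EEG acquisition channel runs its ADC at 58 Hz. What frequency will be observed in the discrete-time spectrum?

18 Hz

ω = 196π rad/s → f = ω/(2π) = 98 Hz.
98 Hz mod fs = 40 Hz.
40 Hz > fs/2 = 29 Hz, folds to fs − 40 Hz = 18 Hz.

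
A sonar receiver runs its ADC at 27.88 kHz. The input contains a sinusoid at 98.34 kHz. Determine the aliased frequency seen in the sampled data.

13.18 kHz

98.34 kHz mod fs = 14.7 kHz.
14.7 kHz > fs/2 = 13.94 kHz, folds to fs − 14.7 kHz = 13.18 kHz.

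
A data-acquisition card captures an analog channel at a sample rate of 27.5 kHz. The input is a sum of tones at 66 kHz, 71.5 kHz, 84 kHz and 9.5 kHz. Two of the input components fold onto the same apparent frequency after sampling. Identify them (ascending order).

66 kHz, 71.5 kHz

fs/2 = 13.75 kHz.
66 kHz mod fs = 11 kHz.
11 kHz ≤ fs/2 = 13.75 kHz, appears at 11 kHz.
71.5 kHz mod fs = 16.5 kHz.
16.5 kHz > fs/2 = 13.75 kHz, folds to fs − 16.5 kHz = 11 kHz.
84 kHz mod fs = 1.5 kHz.
1.5 kHz ≤ fs/2 = 13.75 kHz, appears at 1.5 kHz.
9.5 kHz ≤ fs/2 = 13.75 kHz, passes unchanged.
66 kHz and 71.5 kHz both map to 11 kHz.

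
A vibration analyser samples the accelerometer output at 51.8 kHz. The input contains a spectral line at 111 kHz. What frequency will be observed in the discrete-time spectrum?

7.4 kHz

111 kHz mod fs = 7.4 kHz.
7.4 kHz ≤ fs/2 = 25.9 kHz, appears at 7.4 kHz.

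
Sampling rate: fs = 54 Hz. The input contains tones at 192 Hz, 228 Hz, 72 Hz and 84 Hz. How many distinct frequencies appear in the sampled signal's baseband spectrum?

3

fs/2 = 27 Hz.
192 Hz mod fs = 30 Hz.
30 Hz > fs/2 = 27 Hz, folds to fs − 30 Hz = 24 Hz.
228 Hz mod fs = 12 Hz.
12 Hz ≤ fs/2 = 27 Hz, appears at 12 Hz.
72 Hz mod fs = 18 Hz.
18 Hz ≤ fs/2 = 27 Hz, appears at 18 Hz.
84 Hz mod fs = 30 Hz.
30 Hz > fs/2 = 27 Hz, folds to fs − 30 Hz = 24 Hz.
Distinct values: {12 Hz, 18 Hz, 24 Hz} → 3.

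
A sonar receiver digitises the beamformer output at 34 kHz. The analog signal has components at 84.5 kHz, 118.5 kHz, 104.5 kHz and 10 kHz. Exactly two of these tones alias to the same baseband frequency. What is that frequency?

fs/2 = 17 kHz.
84.5 kHz mod fs = 16.5 kHz.
16.5 kHz ≤ fs/2 = 17 kHz, appears at 16.5 kHz.
118.5 kHz mod fs = 16.5 kHz.
16.5 kHz ≤ fs/2 = 17 kHz, appears at 16.5 kHz.
104.5 kHz mod fs = 2.5 kHz.
2.5 kHz ≤ fs/2 = 17 kHz, appears at 2.5 kHz.
10 kHz ≤ fs/2 = 17 kHz, passes unchanged.
84.5 kHz and 118.5 kHz both map to 16.5 kHz.

16.5 kHz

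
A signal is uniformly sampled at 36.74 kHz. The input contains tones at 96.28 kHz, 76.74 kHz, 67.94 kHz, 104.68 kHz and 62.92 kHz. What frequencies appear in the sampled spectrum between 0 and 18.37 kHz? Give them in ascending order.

fs/2 = 18.37 kHz.
96.28 kHz mod fs = 22.8 kHz.
22.8 kHz > fs/2 = 18.37 kHz, folds to fs − 22.8 kHz = 13.94 kHz.
76.74 kHz mod fs = 3.26 kHz.
3.26 kHz ≤ fs/2 = 18.37 kHz, appears at 3.26 kHz.
67.94 kHz mod fs = 31.2 kHz.
31.2 kHz > fs/2 = 18.37 kHz, folds to fs − 31.2 kHz = 5.54 kHz.
104.68 kHz mod fs = 31.2 kHz.
31.2 kHz > fs/2 = 18.37 kHz, folds to fs − 31.2 kHz = 5.54 kHz.
62.92 kHz mod fs = 26.18 kHz.
26.18 kHz > fs/2 = 18.37 kHz, folds to fs − 26.18 kHz = 10.56 kHz.
Distinct values: {3.26 kHz, 5.54 kHz, 10.56 kHz, 13.94 kHz}.

3.26 kHz, 5.54 kHz, 10.56 kHz, 13.94 kHz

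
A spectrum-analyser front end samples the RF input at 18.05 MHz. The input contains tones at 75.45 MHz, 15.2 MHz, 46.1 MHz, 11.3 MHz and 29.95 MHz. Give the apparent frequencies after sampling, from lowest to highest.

fs/2 = 9.025 MHz.
75.45 MHz mod fs = 3.25 MHz.
3.25 MHz ≤ fs/2 = 9.025 MHz, appears at 3.25 MHz.
15.2 MHz > fs/2 = 9.025 MHz, folds to fs − 15.2 MHz = 2.85 MHz.
46.1 MHz mod fs = 10 MHz.
10 MHz > fs/2 = 9.025 MHz, folds to fs − 10 MHz = 8.05 MHz.
11.3 MHz > fs/2 = 9.025 MHz, folds to fs − 11.3 MHz = 6.75 MHz.
29.95 MHz mod fs = 11.9 MHz.
11.9 MHz > fs/2 = 9.025 MHz, folds to fs − 11.9 MHz = 6.15 MHz.
Distinct values: {2.85 MHz, 3.25 MHz, 6.15 MHz, 6.75 MHz, 8.05 MHz}.

2.85 MHz, 3.25 MHz, 6.15 MHz, 6.75 MHz, 8.05 MHz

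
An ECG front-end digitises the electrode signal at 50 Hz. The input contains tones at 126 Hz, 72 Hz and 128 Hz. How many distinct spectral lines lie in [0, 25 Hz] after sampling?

2

fs/2 = 25 Hz.
126 Hz mod fs = 26 Hz.
26 Hz > fs/2 = 25 Hz, folds to fs − 26 Hz = 24 Hz.
72 Hz mod fs = 22 Hz.
22 Hz ≤ fs/2 = 25 Hz, appears at 22 Hz.
128 Hz mod fs = 28 Hz.
28 Hz > fs/2 = 25 Hz, folds to fs − 28 Hz = 22 Hz.
Distinct values: {22 Hz, 24 Hz} → 2.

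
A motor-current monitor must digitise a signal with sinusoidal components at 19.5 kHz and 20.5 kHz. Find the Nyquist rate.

Highest-frequency component: 20.5 kHz.
Nyquist rate = 2 × 20.5 kHz = 41 kHz.

41 kHz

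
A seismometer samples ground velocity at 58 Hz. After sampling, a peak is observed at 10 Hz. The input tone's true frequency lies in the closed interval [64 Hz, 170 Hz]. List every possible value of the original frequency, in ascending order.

Frequencies that alias to 10 Hz are k·fs ± 10 Hz for integer k ≥ 0.
k=0: 10 Hz.
k=1: 48 Hz, 68 Hz.
k=2: 106 Hz, 126 Hz.
k=3: 164 Hz, 184 Hz.
k=4: 222 Hz, 242 Hz.
Within [64 Hz, 170 Hz]: 68 Hz, 106 Hz, 126 Hz, 164 Hz.

68 Hz, 106 Hz, 126 Hz, 164 Hz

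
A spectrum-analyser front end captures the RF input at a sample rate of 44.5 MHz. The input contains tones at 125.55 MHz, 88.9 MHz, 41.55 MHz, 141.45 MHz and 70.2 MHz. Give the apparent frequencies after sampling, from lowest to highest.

0.1 MHz, 2.95 MHz, 7.95 MHz, 18.8 MHz

fs/2 = 22.25 MHz.
125.55 MHz mod fs = 36.55 MHz.
36.55 MHz > fs/2 = 22.25 MHz, folds to fs − 36.55 MHz = 7.95 MHz.
88.9 MHz mod fs = 44.4 MHz.
44.4 MHz > fs/2 = 22.25 MHz, folds to fs − 44.4 MHz = 0.1 MHz.
41.55 MHz > fs/2 = 22.25 MHz, folds to fs − 41.55 MHz = 2.95 MHz.
141.45 MHz mod fs = 7.95 MHz.
7.95 MHz ≤ fs/2 = 22.25 MHz, appears at 7.95 MHz.
70.2 MHz mod fs = 25.7 MHz.
25.7 MHz > fs/2 = 22.25 MHz, folds to fs − 25.7 MHz = 18.8 MHz.
Distinct values: {0.1 MHz, 2.95 MHz, 7.95 MHz, 18.8 MHz}.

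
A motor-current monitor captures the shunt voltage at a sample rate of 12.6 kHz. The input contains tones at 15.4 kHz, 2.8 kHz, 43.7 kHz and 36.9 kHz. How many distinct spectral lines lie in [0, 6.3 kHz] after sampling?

fs/2 = 6.3 kHz.
15.4 kHz mod fs = 2.8 kHz.
2.8 kHz ≤ fs/2 = 6.3 kHz, appears at 2.8 kHz.
2.8 kHz ≤ fs/2 = 6.3 kHz, passes unchanged.
43.7 kHz mod fs = 5.9 kHz.
5.9 kHz ≤ fs/2 = 6.3 kHz, appears at 5.9 kHz.
36.9 kHz mod fs = 11.7 kHz.
11.7 kHz > fs/2 = 6.3 kHz, folds to fs − 11.7 kHz = 0.9 kHz.
Distinct values: {0.9 kHz, 2.8 kHz, 5.9 kHz} → 3.

3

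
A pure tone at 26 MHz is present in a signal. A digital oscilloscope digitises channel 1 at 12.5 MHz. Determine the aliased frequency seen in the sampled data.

26 MHz mod fs = 1 MHz.
1 MHz ≤ fs/2 = 6.25 MHz, appears at 1 MHz.

1 MHz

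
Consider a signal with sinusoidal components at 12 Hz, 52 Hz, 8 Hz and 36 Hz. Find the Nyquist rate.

104 Hz

Highest-frequency component: 52 Hz.
Nyquist rate = 2 × 52 Hz = 104 Hz.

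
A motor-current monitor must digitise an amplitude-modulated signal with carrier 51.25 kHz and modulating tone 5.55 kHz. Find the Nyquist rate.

113.6 kHz

AM sidebands sit at fc ± fm = 45.7 kHz and 56.8 kHz.
Highest-frequency component: 56.8 kHz.
Nyquist rate = 2 × 56.8 kHz = 113.6 kHz.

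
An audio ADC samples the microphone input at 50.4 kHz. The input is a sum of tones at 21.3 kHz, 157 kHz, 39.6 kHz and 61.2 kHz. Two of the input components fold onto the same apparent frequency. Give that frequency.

fs/2 = 25.2 kHz.
21.3 kHz ≤ fs/2 = 25.2 kHz, passes unchanged.
157 kHz mod fs = 5.8 kHz.
5.8 kHz ≤ fs/2 = 25.2 kHz, appears at 5.8 kHz.
39.6 kHz > fs/2 = 25.2 kHz, folds to fs − 39.6 kHz = 10.8 kHz.
61.2 kHz mod fs = 10.8 kHz.
10.8 kHz ≤ fs/2 = 25.2 kHz, appears at 10.8 kHz.
39.6 kHz and 61.2 kHz both map to 10.8 kHz.

10.8 kHz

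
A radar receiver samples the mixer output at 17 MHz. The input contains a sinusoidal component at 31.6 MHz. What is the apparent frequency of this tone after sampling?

31.6 MHz mod fs = 14.6 MHz.
14.6 MHz > fs/2 = 8.5 MHz, folds to fs − 14.6 MHz = 2.4 MHz.

2.4 MHz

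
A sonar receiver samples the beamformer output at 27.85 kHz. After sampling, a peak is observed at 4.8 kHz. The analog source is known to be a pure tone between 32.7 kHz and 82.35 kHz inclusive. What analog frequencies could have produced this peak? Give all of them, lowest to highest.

50.9 kHz, 60.5 kHz, 78.75 kHz

Frequencies that alias to 4.8 kHz are k·fs ± 4.8 kHz for integer k ≥ 0.
k=0: 4.8 kHz.
k=1: 23.05 kHz, 32.65 kHz.
k=2: 50.9 kHz, 60.5 kHz.
k=3: 78.75 kHz, 88.35 kHz.
k=4: 106.6 kHz, 116.2 kHz.
Within [32.7 kHz, 82.35 kHz]: 50.9 kHz, 60.5 kHz, 78.75 kHz.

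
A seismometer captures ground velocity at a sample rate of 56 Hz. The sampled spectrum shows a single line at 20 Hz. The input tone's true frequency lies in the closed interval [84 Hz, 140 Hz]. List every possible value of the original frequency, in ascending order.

92 Hz, 132 Hz

Frequencies that alias to 20 Hz are k·fs ± 20 Hz for integer k ≥ 0.
k=0: 20 Hz.
k=1: 36 Hz, 76 Hz.
k=2: 92 Hz, 132 Hz.
k=3: 148 Hz, 188 Hz.
Within [84 Hz, 140 Hz]: 92 Hz, 132 Hz.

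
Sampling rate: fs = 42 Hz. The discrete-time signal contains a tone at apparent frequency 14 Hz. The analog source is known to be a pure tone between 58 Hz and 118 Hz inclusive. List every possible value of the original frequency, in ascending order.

Frequencies that alias to 14 Hz are k·fs ± 14 Hz for integer k ≥ 0.
k=0: 14 Hz.
k=1: 28 Hz, 56 Hz.
k=2: 70 Hz, 98 Hz.
k=3: 112 Hz, 140 Hz.
k=4: 154 Hz, 182 Hz.
Within [58 Hz, 118 Hz]: 70 Hz, 98 Hz, 112 Hz.

70 Hz, 98 Hz, 112 Hz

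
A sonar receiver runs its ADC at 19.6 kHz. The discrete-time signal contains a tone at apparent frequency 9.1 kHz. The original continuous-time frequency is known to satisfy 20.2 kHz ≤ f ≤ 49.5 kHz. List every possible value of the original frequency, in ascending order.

28.7 kHz, 30.1 kHz, 48.3 kHz

Frequencies that alias to 9.1 kHz are k·fs ± 9.1 kHz for integer k ≥ 0.
k=0: 9.1 kHz.
k=1: 10.5 kHz, 28.7 kHz.
k=2: 30.1 kHz, 48.3 kHz.
k=3: 49.7 kHz, 67.9 kHz.
Within [20.2 kHz, 49.5 kHz]: 28.7 kHz, 30.1 kHz, 48.3 kHz.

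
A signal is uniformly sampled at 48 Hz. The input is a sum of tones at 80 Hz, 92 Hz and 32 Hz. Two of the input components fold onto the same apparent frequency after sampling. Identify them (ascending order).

32 Hz, 80 Hz

fs/2 = 24 Hz.
80 Hz mod fs = 32 Hz.
32 Hz > fs/2 = 24 Hz, folds to fs − 32 Hz = 16 Hz.
92 Hz mod fs = 44 Hz.
44 Hz > fs/2 = 24 Hz, folds to fs − 44 Hz = 4 Hz.
32 Hz > fs/2 = 24 Hz, folds to fs − 32 Hz = 16 Hz.
32 Hz and 80 Hz both map to 16 Hz.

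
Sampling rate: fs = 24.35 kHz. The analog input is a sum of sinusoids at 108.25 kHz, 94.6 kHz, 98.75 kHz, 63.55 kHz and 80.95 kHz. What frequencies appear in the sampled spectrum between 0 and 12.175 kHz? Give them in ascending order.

1.35 kHz, 2.8 kHz, 7.9 kHz, 9.5 kHz, 10.85 kHz

fs/2 = 12.175 kHz.
108.25 kHz mod fs = 10.85 kHz.
10.85 kHz ≤ fs/2 = 12.175 kHz, appears at 10.85 kHz.
94.6 kHz mod fs = 21.55 kHz.
21.55 kHz > fs/2 = 12.175 kHz, folds to fs − 21.55 kHz = 2.8 kHz.
98.75 kHz mod fs = 1.35 kHz.
1.35 kHz ≤ fs/2 = 12.175 kHz, appears at 1.35 kHz.
63.55 kHz mod fs = 14.85 kHz.
14.85 kHz > fs/2 = 12.175 kHz, folds to fs − 14.85 kHz = 9.5 kHz.
80.95 kHz mod fs = 7.9 kHz.
7.9 kHz ≤ fs/2 = 12.175 kHz, appears at 7.9 kHz.
Distinct values: {1.35 kHz, 2.8 kHz, 7.9 kHz, 9.5 kHz, 10.85 kHz}.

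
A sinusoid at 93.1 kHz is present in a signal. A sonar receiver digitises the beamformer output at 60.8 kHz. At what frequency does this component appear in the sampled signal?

28.5 kHz

93.1 kHz mod fs = 32.3 kHz.
32.3 kHz > fs/2 = 30.4 kHz, folds to fs − 32.3 kHz = 28.5 kHz.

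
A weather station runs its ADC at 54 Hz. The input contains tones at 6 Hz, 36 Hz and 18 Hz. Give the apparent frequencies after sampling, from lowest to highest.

6 Hz, 18 Hz

fs/2 = 27 Hz.
6 Hz ≤ fs/2 = 27 Hz, passes unchanged.
36 Hz > fs/2 = 27 Hz, folds to fs − 36 Hz = 18 Hz.
18 Hz ≤ fs/2 = 27 Hz, passes unchanged.
Distinct values: {6 Hz, 18 Hz}.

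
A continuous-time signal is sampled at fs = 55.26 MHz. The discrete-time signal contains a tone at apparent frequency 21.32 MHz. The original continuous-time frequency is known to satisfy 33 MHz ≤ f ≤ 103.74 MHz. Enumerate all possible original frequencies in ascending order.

Frequencies that alias to 21.32 MHz are k·fs ± 21.32 MHz for integer k ≥ 0.
k=0: 21.32 MHz.
k=1: 33.94 MHz, 76.58 MHz.
k=2: 89.2 MHz, 131.84 MHz.
k=3: 144.46 MHz, 187.1 MHz.
Within [33 MHz, 103.74 MHz]: 33.94 MHz, 76.58 MHz, 89.2 MHz.

33.94 MHz, 76.58 MHz, 89.2 MHz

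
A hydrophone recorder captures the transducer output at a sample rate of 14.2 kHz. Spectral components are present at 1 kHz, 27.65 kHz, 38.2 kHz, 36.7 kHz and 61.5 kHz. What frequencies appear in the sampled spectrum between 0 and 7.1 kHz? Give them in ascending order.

fs/2 = 7.1 kHz.
1 kHz ≤ fs/2 = 7.1 kHz, passes unchanged.
27.65 kHz mod fs = 13.45 kHz.
13.45 kHz > fs/2 = 7.1 kHz, folds to fs − 13.45 kHz = 0.75 kHz.
38.2 kHz mod fs = 9.8 kHz.
9.8 kHz > fs/2 = 7.1 kHz, folds to fs − 9.8 kHz = 4.4 kHz.
36.7 kHz mod fs = 8.3 kHz.
8.3 kHz > fs/2 = 7.1 kHz, folds to fs − 8.3 kHz = 5.9 kHz.
61.5 kHz mod fs = 4.7 kHz.
4.7 kHz ≤ fs/2 = 7.1 kHz, appears at 4.7 kHz.
Distinct values: {0.75 kHz, 1 kHz, 4.4 kHz, 4.7 kHz, 5.9 kHz}.

0.75 kHz, 1 kHz, 4.4 kHz, 4.7 kHz, 5.9 kHz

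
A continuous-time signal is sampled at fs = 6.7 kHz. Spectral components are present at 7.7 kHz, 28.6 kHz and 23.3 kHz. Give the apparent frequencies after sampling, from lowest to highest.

fs/2 = 3.35 kHz.
7.7 kHz mod fs = 1 kHz.
1 kHz ≤ fs/2 = 3.35 kHz, appears at 1 kHz.
28.6 kHz mod fs = 1.8 kHz.
1.8 kHz ≤ fs/2 = 3.35 kHz, appears at 1.8 kHz.
23.3 kHz mod fs = 3.2 kHz.
3.2 kHz ≤ fs/2 = 3.35 kHz, appears at 3.2 kHz.
Distinct values: {1 kHz, 1.8 kHz, 3.2 kHz}.

1 kHz, 1.8 kHz, 3.2 kHz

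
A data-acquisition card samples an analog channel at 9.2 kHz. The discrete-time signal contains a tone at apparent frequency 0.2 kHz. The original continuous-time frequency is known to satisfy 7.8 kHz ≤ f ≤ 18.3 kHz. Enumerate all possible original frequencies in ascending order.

Frequencies that alias to 0.2 kHz are k·fs ± 0.2 kHz for integer k ≥ 0.
k=0: 0.2 kHz.
k=1: 9 kHz, 9.4 kHz.
k=2: 18.2 kHz, 18.6 kHz.
k=3: 27.4 kHz, 27.8 kHz.
Within [7.8 kHz, 18.3 kHz]: 9 kHz, 9.4 kHz, 18.2 kHz.

9 kHz, 9.4 kHz, 18.2 kHz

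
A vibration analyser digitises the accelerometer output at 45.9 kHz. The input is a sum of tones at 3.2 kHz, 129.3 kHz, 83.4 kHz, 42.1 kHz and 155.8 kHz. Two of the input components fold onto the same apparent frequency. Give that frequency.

fs/2 = 22.95 kHz.
3.2 kHz ≤ fs/2 = 22.95 kHz, passes unchanged.
129.3 kHz mod fs = 37.5 kHz.
37.5 kHz > fs/2 = 22.95 kHz, folds to fs − 37.5 kHz = 8.4 kHz.
83.4 kHz mod fs = 37.5 kHz.
37.5 kHz > fs/2 = 22.95 kHz, folds to fs − 37.5 kHz = 8.4 kHz.
42.1 kHz > fs/2 = 22.95 kHz, folds to fs − 42.1 kHz = 3.8 kHz.
155.8 kHz mod fs = 18.1 kHz.
18.1 kHz ≤ fs/2 = 22.95 kHz, appears at 18.1 kHz.
83.4 kHz and 129.3 kHz both map to 8.4 kHz.

8.4 kHz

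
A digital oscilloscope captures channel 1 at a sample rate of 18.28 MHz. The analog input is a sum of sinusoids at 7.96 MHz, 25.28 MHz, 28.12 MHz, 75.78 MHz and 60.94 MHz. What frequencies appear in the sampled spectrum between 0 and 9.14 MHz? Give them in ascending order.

fs/2 = 9.14 MHz.
7.96 MHz ≤ fs/2 = 9.14 MHz, passes unchanged.
25.28 MHz mod fs = 7 MHz.
7 MHz ≤ fs/2 = 9.14 MHz, appears at 7 MHz.
28.12 MHz mod fs = 9.84 MHz.
9.84 MHz > fs/2 = 9.14 MHz, folds to fs − 9.84 MHz = 8.44 MHz.
75.78 MHz mod fs = 2.66 MHz.
2.66 MHz ≤ fs/2 = 9.14 MHz, appears at 2.66 MHz.
60.94 MHz mod fs = 6.1 MHz.
6.1 MHz ≤ fs/2 = 9.14 MHz, appears at 6.1 MHz.
Distinct values: {2.66 MHz, 6.1 MHz, 7 MHz, 7.96 MHz, 8.44 MHz}.

2.66 MHz, 6.1 MHz, 7 MHz, 7.96 MHz, 8.44 MHz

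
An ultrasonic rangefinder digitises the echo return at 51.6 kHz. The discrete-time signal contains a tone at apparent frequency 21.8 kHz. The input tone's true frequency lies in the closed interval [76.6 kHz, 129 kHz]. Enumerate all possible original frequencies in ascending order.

Frequencies that alias to 21.8 kHz are k·fs ± 21.8 kHz for integer k ≥ 0.
k=0: 21.8 kHz.
k=1: 29.8 kHz, 73.4 kHz.
k=2: 81.4 kHz, 125 kHz.
k=3: 133 kHz, 176.6 kHz.
Within [76.6 kHz, 129 kHz]: 81.4 kHz, 125 kHz.

81.4 kHz, 125 kHz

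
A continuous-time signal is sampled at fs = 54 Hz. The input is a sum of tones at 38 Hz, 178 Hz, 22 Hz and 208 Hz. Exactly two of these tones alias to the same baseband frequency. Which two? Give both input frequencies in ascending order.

fs/2 = 27 Hz.
38 Hz > fs/2 = 27 Hz, folds to fs − 38 Hz = 16 Hz.
178 Hz mod fs = 16 Hz.
16 Hz ≤ fs/2 = 27 Hz, appears at 16 Hz.
22 Hz ≤ fs/2 = 27 Hz, passes unchanged.
208 Hz mod fs = 46 Hz.
46 Hz > fs/2 = 27 Hz, folds to fs − 46 Hz = 8 Hz.
38 Hz and 178 Hz both map to 16 Hz.

38 Hz, 178 Hz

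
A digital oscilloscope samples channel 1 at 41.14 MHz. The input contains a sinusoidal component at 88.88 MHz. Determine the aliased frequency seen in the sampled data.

88.88 MHz mod fs = 6.6 MHz.
6.6 MHz ≤ fs/2 = 20.57 MHz, appears at 6.6 MHz.

6.6 MHz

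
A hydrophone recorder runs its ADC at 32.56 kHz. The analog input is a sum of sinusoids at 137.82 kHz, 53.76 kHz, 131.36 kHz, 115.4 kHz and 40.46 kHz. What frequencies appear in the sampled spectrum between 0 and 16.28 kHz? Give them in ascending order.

1.12 kHz, 7.58 kHz, 7.9 kHz, 11.36 kHz, 14.84 kHz

fs/2 = 16.28 kHz.
137.82 kHz mod fs = 7.58 kHz.
7.58 kHz ≤ fs/2 = 16.28 kHz, appears at 7.58 kHz.
53.76 kHz mod fs = 21.2 kHz.
21.2 kHz > fs/2 = 16.28 kHz, folds to fs − 21.2 kHz = 11.36 kHz.
131.36 kHz mod fs = 1.12 kHz.
1.12 kHz ≤ fs/2 = 16.28 kHz, appears at 1.12 kHz.
115.4 kHz mod fs = 17.72 kHz.
17.72 kHz > fs/2 = 16.28 kHz, folds to fs − 17.72 kHz = 14.84 kHz.
40.46 kHz mod fs = 7.9 kHz.
7.9 kHz ≤ fs/2 = 16.28 kHz, appears at 7.9 kHz.
Distinct values: {1.12 kHz, 7.58 kHz, 7.9 kHz, 11.36 kHz, 14.84 kHz}.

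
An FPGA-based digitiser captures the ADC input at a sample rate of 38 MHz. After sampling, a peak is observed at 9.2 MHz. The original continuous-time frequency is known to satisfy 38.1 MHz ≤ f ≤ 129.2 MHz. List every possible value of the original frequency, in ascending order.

47.2 MHz, 66.8 MHz, 85.2 MHz, 104.8 MHz, 123.2 MHz

Frequencies that alias to 9.2 MHz are k·fs ± 9.2 MHz for integer k ≥ 0.
k=0: 9.2 MHz.
k=1: 28.8 MHz, 47.2 MHz.
k=2: 66.8 MHz, 85.2 MHz.
k=3: 104.8 MHz, 123.2 MHz.
k=4: 142.8 MHz, 161.2 MHz.
Within [38.1 MHz, 129.2 MHz]: 47.2 MHz, 66.8 MHz, 85.2 MHz, 104.8 MHz, 123.2 MHz.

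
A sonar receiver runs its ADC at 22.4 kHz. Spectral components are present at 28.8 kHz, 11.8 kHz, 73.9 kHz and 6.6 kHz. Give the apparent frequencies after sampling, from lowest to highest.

fs/2 = 11.2 kHz.
28.8 kHz mod fs = 6.4 kHz.
6.4 kHz ≤ fs/2 = 11.2 kHz, appears at 6.4 kHz.
11.8 kHz > fs/2 = 11.2 kHz, folds to fs − 11.8 kHz = 10.6 kHz.
73.9 kHz mod fs = 6.7 kHz.
6.7 kHz ≤ fs/2 = 11.2 kHz, appears at 6.7 kHz.
6.6 kHz ≤ fs/2 = 11.2 kHz, passes unchanged.
Distinct values: {6.4 kHz, 6.6 kHz, 6.7 kHz, 10.6 kHz}.

6.4 kHz, 6.6 kHz, 6.7 kHz, 10.6 kHz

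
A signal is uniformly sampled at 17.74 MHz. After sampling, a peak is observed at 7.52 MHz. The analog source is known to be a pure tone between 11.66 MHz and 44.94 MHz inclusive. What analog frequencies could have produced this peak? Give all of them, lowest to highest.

25.26 MHz, 27.96 MHz, 43 MHz

Frequencies that alias to 7.52 MHz are k·fs ± 7.52 MHz for integer k ≥ 0.
k=0: 7.52 MHz.
k=1: 10.22 MHz, 25.26 MHz.
k=2: 27.96 MHz, 43 MHz.
k=3: 45.7 MHz, 60.74 MHz.
Within [11.66 MHz, 44.94 MHz]: 25.26 MHz, 27.96 MHz, 43 MHz.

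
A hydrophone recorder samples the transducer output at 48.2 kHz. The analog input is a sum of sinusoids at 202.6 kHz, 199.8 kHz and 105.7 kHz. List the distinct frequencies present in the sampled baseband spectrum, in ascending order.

7 kHz, 9.3 kHz, 9.8 kHz

fs/2 = 24.1 kHz.
202.6 kHz mod fs = 9.8 kHz.
9.8 kHz ≤ fs/2 = 24.1 kHz, appears at 9.8 kHz.
199.8 kHz mod fs = 7 kHz.
7 kHz ≤ fs/2 = 24.1 kHz, appears at 7 kHz.
105.7 kHz mod fs = 9.3 kHz.
9.3 kHz ≤ fs/2 = 24.1 kHz, appears at 9.3 kHz.
Distinct values: {7 kHz, 9.3 kHz, 9.8 kHz}.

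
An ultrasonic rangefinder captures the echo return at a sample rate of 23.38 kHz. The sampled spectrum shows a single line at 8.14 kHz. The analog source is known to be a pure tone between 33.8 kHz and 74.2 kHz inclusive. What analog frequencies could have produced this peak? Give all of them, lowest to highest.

Frequencies that alias to 8.14 kHz are k·fs ± 8.14 kHz for integer k ≥ 0.
k=0: 8.14 kHz.
k=1: 15.24 kHz, 31.52 kHz.
k=2: 38.62 kHz, 54.9 kHz.
k=3: 62 kHz, 78.28 kHz.
k=4: 85.38 kHz, 101.66 kHz.
Within [33.8 kHz, 74.2 kHz]: 38.62 kHz, 54.9 kHz, 62 kHz.

38.62 kHz, 54.9 kHz, 62 kHz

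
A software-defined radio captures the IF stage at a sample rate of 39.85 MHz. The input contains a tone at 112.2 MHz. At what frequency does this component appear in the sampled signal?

112.2 MHz mod fs = 32.5 MHz.
32.5 MHz > fs/2 = 19.925 MHz, folds to fs − 32.5 MHz = 7.35 MHz.

7.35 MHz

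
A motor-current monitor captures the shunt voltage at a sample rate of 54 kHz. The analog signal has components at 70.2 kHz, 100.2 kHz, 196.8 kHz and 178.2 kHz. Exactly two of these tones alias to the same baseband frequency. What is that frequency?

16.2 kHz

fs/2 = 27 kHz.
70.2 kHz mod fs = 16.2 kHz.
16.2 kHz ≤ fs/2 = 27 kHz, appears at 16.2 kHz.
100.2 kHz mod fs = 46.2 kHz.
46.2 kHz > fs/2 = 27 kHz, folds to fs − 46.2 kHz = 7.8 kHz.
196.8 kHz mod fs = 34.8 kHz.
34.8 kHz > fs/2 = 27 kHz, folds to fs − 34.8 kHz = 19.2 kHz.
178.2 kHz mod fs = 16.2 kHz.
16.2 kHz ≤ fs/2 = 27 kHz, appears at 16.2 kHz.
70.2 kHz and 178.2 kHz both map to 16.2 kHz.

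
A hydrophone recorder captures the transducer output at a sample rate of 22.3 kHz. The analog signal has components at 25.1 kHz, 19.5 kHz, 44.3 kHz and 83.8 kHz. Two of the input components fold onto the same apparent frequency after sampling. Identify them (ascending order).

fs/2 = 11.15 kHz.
25.1 kHz mod fs = 2.8 kHz.
2.8 kHz ≤ fs/2 = 11.15 kHz, appears at 2.8 kHz.
19.5 kHz > fs/2 = 11.15 kHz, folds to fs − 19.5 kHz = 2.8 kHz.
44.3 kHz mod fs = 22 kHz.
22 kHz > fs/2 = 11.15 kHz, folds to fs − 22 kHz = 0.3 kHz.
83.8 kHz mod fs = 16.9 kHz.
16.9 kHz > fs/2 = 11.15 kHz, folds to fs − 16.9 kHz = 5.4 kHz.
19.5 kHz and 25.1 kHz both map to 2.8 kHz.

19.5 kHz, 25.1 kHz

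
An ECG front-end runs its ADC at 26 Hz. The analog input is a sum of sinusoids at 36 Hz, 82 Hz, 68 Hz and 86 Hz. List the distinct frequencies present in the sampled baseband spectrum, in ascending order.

fs/2 = 13 Hz.
36 Hz mod fs = 10 Hz.
10 Hz ≤ fs/2 = 13 Hz, appears at 10 Hz.
82 Hz mod fs = 4 Hz.
4 Hz ≤ fs/2 = 13 Hz, appears at 4 Hz.
68 Hz mod fs = 16 Hz.
16 Hz > fs/2 = 13 Hz, folds to fs − 16 Hz = 10 Hz.
86 Hz mod fs = 8 Hz.
8 Hz ≤ fs/2 = 13 Hz, appears at 8 Hz.
Distinct values: {4 Hz, 8 Hz, 10 Hz}.

4 Hz, 8 Hz, 10 Hz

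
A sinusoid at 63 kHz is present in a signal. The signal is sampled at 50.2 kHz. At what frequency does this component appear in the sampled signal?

12.8 kHz

63 kHz mod fs = 12.8 kHz.
12.8 kHz ≤ fs/2 = 25.1 kHz, appears at 12.8 kHz.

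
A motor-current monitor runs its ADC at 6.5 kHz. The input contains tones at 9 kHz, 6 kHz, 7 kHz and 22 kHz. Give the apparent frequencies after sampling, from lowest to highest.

0.5 kHz, 2.5 kHz

fs/2 = 3.25 kHz.
9 kHz mod fs = 2.5 kHz.
2.5 kHz ≤ fs/2 = 3.25 kHz, appears at 2.5 kHz.
6 kHz > fs/2 = 3.25 kHz, folds to fs − 6 kHz = 0.5 kHz.
7 kHz mod fs = 0.5 kHz.
0.5 kHz ≤ fs/2 = 3.25 kHz, appears at 0.5 kHz.
22 kHz mod fs = 2.5 kHz.
2.5 kHz ≤ fs/2 = 3.25 kHz, appears at 2.5 kHz.
Distinct values: {0.5 kHz, 2.5 kHz}.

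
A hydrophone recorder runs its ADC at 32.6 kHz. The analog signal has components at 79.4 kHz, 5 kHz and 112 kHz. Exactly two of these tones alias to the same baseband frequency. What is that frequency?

14.2 kHz

fs/2 = 16.3 kHz.
79.4 kHz mod fs = 14.2 kHz.
14.2 kHz ≤ fs/2 = 16.3 kHz, appears at 14.2 kHz.
5 kHz ≤ fs/2 = 16.3 kHz, passes unchanged.
112 kHz mod fs = 14.2 kHz.
14.2 kHz ≤ fs/2 = 16.3 kHz, appears at 14.2 kHz.
79.4 kHz and 112 kHz both map to 14.2 kHz.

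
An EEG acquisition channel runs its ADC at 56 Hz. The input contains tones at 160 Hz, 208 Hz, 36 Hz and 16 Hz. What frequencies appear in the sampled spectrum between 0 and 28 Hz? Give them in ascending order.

8 Hz, 16 Hz, 20 Hz

fs/2 = 28 Hz.
160 Hz mod fs = 48 Hz.
48 Hz > fs/2 = 28 Hz, folds to fs − 48 Hz = 8 Hz.
208 Hz mod fs = 40 Hz.
40 Hz > fs/2 = 28 Hz, folds to fs − 40 Hz = 16 Hz.
36 Hz > fs/2 = 28 Hz, folds to fs − 36 Hz = 20 Hz.
16 Hz ≤ fs/2 = 28 Hz, passes unchanged.
Distinct values: {8 Hz, 16 Hz, 20 Hz}.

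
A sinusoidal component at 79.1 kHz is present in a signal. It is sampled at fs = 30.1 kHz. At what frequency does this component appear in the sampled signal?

11.2 kHz

79.1 kHz mod fs = 18.9 kHz.
18.9 kHz > fs/2 = 15.05 kHz, folds to fs − 18.9 kHz = 11.2 kHz.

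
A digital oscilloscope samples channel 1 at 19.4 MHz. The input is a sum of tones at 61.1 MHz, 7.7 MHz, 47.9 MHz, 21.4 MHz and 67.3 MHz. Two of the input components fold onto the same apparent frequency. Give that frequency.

9.1 MHz

fs/2 = 9.7 MHz.
61.1 MHz mod fs = 2.9 MHz.
2.9 MHz ≤ fs/2 = 9.7 MHz, appears at 2.9 MHz.
7.7 MHz ≤ fs/2 = 9.7 MHz, passes unchanged.
47.9 MHz mod fs = 9.1 MHz.
9.1 MHz ≤ fs/2 = 9.7 MHz, appears at 9.1 MHz.
21.4 MHz mod fs = 2 MHz.
2 MHz ≤ fs/2 = 9.7 MHz, appears at 2 MHz.
67.3 MHz mod fs = 9.1 MHz.
9.1 MHz ≤ fs/2 = 9.7 MHz, appears at 9.1 MHz.
47.9 MHz and 67.3 MHz both map to 9.1 MHz.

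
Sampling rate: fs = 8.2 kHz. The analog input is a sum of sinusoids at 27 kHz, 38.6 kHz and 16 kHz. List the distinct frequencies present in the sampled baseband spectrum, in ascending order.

fs/2 = 4.1 kHz.
27 kHz mod fs = 2.4 kHz.
2.4 kHz ≤ fs/2 = 4.1 kHz, appears at 2.4 kHz.
38.6 kHz mod fs = 5.8 kHz.
5.8 kHz > fs/2 = 4.1 kHz, folds to fs − 5.8 kHz = 2.4 kHz.
16 kHz mod fs = 7.8 kHz.
7.8 kHz > fs/2 = 4.1 kHz, folds to fs − 7.8 kHz = 0.4 kHz.
Distinct values: {0.4 kHz, 2.4 kHz}.

0.4 kHz, 2.4 kHz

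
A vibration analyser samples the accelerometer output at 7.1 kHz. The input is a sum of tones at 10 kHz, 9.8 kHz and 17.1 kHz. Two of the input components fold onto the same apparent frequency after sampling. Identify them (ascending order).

10 kHz, 17.1 kHz

fs/2 = 3.55 kHz.
10 kHz mod fs = 2.9 kHz.
2.9 kHz ≤ fs/2 = 3.55 kHz, appears at 2.9 kHz.
9.8 kHz mod fs = 2.7 kHz.
2.7 kHz ≤ fs/2 = 3.55 kHz, appears at 2.7 kHz.
17.1 kHz mod fs = 2.9 kHz.
2.9 kHz ≤ fs/2 = 3.55 kHz, appears at 2.9 kHz.
10 kHz and 17.1 kHz both map to 2.9 kHz.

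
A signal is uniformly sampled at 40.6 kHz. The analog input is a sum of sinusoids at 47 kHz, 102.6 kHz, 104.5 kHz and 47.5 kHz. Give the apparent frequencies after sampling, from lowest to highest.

6.4 kHz, 6.9 kHz, 17.3 kHz, 19.2 kHz

fs/2 = 20.3 kHz.
47 kHz mod fs = 6.4 kHz.
6.4 kHz ≤ fs/2 = 20.3 kHz, appears at 6.4 kHz.
102.6 kHz mod fs = 21.4 kHz.
21.4 kHz > fs/2 = 20.3 kHz, folds to fs − 21.4 kHz = 19.2 kHz.
104.5 kHz mod fs = 23.3 kHz.
23.3 kHz > fs/2 = 20.3 kHz, folds to fs − 23.3 kHz = 17.3 kHz.
47.5 kHz mod fs = 6.9 kHz.
6.9 kHz ≤ fs/2 = 20.3 kHz, appears at 6.9 kHz.
Distinct values: {6.4 kHz, 6.9 kHz, 17.3 kHz, 19.2 kHz}.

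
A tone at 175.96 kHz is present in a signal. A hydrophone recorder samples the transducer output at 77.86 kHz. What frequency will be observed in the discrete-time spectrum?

20.24 kHz

175.96 kHz mod fs = 20.24 kHz.
20.24 kHz ≤ fs/2 = 38.93 kHz, appears at 20.24 kHz.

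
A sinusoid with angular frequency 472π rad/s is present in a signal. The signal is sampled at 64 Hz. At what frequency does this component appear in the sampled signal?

ω = 472π rad/s → f = ω/(2π) = 236 Hz.
236 Hz mod fs = 44 Hz.
44 Hz > fs/2 = 32 Hz, folds to fs − 44 Hz = 20 Hz.

20 Hz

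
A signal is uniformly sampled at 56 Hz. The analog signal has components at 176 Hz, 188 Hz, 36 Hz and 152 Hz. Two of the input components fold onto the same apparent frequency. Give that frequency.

fs/2 = 28 Hz.
176 Hz mod fs = 8 Hz.
8 Hz ≤ fs/2 = 28 Hz, appears at 8 Hz.
188 Hz mod fs = 20 Hz.
20 Hz ≤ fs/2 = 28 Hz, appears at 20 Hz.
36 Hz > fs/2 = 28 Hz, folds to fs − 36 Hz = 20 Hz.
152 Hz mod fs = 40 Hz.
40 Hz > fs/2 = 28 Hz, folds to fs − 40 Hz = 16 Hz.
36 Hz and 188 Hz both map to 20 Hz.

20 Hz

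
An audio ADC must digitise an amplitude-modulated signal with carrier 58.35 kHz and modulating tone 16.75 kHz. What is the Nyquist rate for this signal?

AM sidebands sit at fc ± fm = 41.6 kHz and 75.1 kHz.
Highest-frequency component: 75.1 kHz.
Nyquist rate = 2 × 75.1 kHz = 150.2 kHz.

150.2 kHz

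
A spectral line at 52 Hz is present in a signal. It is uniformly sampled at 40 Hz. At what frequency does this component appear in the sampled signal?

12 Hz

52 Hz mod fs = 12 Hz.
12 Hz ≤ fs/2 = 20 Hz, appears at 12 Hz.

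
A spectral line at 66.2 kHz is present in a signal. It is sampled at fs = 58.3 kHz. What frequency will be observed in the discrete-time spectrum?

7.9 kHz

66.2 kHz mod fs = 7.9 kHz.
7.9 kHz ≤ fs/2 = 29.15 kHz, appears at 7.9 kHz.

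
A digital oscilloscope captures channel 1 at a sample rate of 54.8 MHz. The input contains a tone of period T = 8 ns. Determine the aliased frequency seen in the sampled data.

15.4 MHz

T = 8 ns → f = 1/T = 125 MHz.
125 MHz mod fs = 15.4 MHz.
15.4 MHz ≤ fs/2 = 27.4 MHz, appears at 15.4 MHz.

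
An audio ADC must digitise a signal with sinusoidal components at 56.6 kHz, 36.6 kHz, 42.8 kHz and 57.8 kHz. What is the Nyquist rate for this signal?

Highest-frequency component: 57.8 kHz.
Nyquist rate = 2 × 57.8 kHz = 115.6 kHz.

115.6 kHz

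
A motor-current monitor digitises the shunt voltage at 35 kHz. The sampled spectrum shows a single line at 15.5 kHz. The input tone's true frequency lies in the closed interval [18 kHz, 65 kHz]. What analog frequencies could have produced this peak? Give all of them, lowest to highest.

Frequencies that alias to 15.5 kHz are k·fs ± 15.5 kHz for integer k ≥ 0.
k=0: 15.5 kHz.
k=1: 19.5 kHz, 50.5 kHz.
k=2: 54.5 kHz, 85.5 kHz.
k=3: 89.5 kHz, 120.5 kHz.
Within [18 kHz, 65 kHz]: 19.5 kHz, 50.5 kHz, 54.5 kHz.

19.5 kHz, 50.5 kHz, 54.5 kHz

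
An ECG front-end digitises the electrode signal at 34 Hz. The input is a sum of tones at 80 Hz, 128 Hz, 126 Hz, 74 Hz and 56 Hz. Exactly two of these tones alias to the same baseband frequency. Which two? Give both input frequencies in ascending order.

56 Hz, 80 Hz

fs/2 = 17 Hz.
80 Hz mod fs = 12 Hz.
12 Hz ≤ fs/2 = 17 Hz, appears at 12 Hz.
128 Hz mod fs = 26 Hz.
26 Hz > fs/2 = 17 Hz, folds to fs − 26 Hz = 8 Hz.
126 Hz mod fs = 24 Hz.
24 Hz > fs/2 = 17 Hz, folds to fs − 24 Hz = 10 Hz.
74 Hz mod fs = 6 Hz.
6 Hz ≤ fs/2 = 17 Hz, appears at 6 Hz.
56 Hz mod fs = 22 Hz.
22 Hz > fs/2 = 17 Hz, folds to fs − 22 Hz = 12 Hz.
56 Hz and 80 Hz both map to 12 Hz.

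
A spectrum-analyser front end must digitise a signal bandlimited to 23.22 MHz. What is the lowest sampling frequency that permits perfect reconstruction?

Nyquist rate = 2 × 23.22 MHz = 46.44 MHz.

46.44 MHz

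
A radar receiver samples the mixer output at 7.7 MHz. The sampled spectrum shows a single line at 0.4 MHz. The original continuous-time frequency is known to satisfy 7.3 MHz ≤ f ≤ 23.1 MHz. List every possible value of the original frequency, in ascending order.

7.3 MHz, 8.1 MHz, 15 MHz, 15.8 MHz, 22.7 MHz

Frequencies that alias to 0.4 MHz are k·fs ± 0.4 MHz for integer k ≥ 0.
k=0: 0.4 MHz.
k=1: 7.3 MHz, 8.1 MHz.
k=2: 15 MHz, 15.8 MHz.
k=3: 22.7 MHz, 23.5 MHz.
k=4: 30.4 MHz, 31.2 MHz.
Within [7.3 MHz, 23.1 MHz]: 7.3 MHz, 8.1 MHz, 15 MHz, 15.8 MHz, 22.7 MHz.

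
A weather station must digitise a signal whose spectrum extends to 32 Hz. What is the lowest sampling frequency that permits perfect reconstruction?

64 Hz

Nyquist rate = 2 × 32 Hz = 64 Hz.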